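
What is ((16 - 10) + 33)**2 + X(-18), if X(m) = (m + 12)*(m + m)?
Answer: 1737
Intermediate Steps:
X(m) = 2*m*(12 + m) (X(m) = (12 + m)*(2*m) = 2*m*(12 + m))
((16 - 10) + 33)**2 + X(-18) = ((16 - 10) + 33)**2 + 2*(-18)*(12 - 18) = (6 + 33)**2 + 2*(-18)*(-6) = 39**2 + 216 = 1521 + 216 = 1737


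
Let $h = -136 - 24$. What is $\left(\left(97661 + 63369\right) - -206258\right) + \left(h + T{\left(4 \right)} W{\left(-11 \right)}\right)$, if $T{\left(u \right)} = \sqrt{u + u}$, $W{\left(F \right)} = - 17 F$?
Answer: $367128 + 374 \sqrt{2} \approx 3.6766 \cdot 10^{5}$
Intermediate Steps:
$h = -160$ ($h = -136 - 24 = -160$)
$T{\left(u \right)} = \sqrt{2} \sqrt{u}$ ($T{\left(u \right)} = \sqrt{2 u} = \sqrt{2} \sqrt{u}$)
$\left(\left(97661 + 63369\right) - -206258\right) + \left(h + T{\left(4 \right)} W{\left(-11 \right)}\right) = \left(\left(97661 + 63369\right) - -206258\right) - \left(160 - \sqrt{2} \sqrt{4} \left(\left(-17\right) \left(-11\right)\right)\right) = \left(161030 + 206258\right) - \left(160 - \sqrt{2} \cdot 2 \cdot 187\right) = 367288 - \left(160 - 2 \sqrt{2} \cdot 187\right) = 367288 - \left(160 - 374 \sqrt{2}\right) = 367128 + 374 \sqrt{2}$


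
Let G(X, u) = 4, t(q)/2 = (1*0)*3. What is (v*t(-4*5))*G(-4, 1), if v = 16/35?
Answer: 0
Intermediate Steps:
t(q) = 0 (t(q) = 2*((1*0)*3) = 2*(0*3) = 2*0 = 0)
v = 16/35 (v = 16*(1/35) = 16/35 ≈ 0.45714)
(v*t(-4*5))*G(-4, 1) = ((16/35)*0)*4 = 0*4 = 0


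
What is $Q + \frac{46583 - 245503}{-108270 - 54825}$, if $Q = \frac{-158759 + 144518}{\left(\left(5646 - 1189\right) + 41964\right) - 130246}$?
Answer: $\frac{3799420979}{2734287675} \approx 1.3895$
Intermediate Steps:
$Q = \frac{14241}{83825}$ ($Q = - \frac{14241}{\left(4457 + 41964\right) - 130246} = - \frac{14241}{46421 - 130246} = - \frac{14241}{-83825} = \left(-14241\right) \left(- \frac{1}{83825}\right) = \frac{14241}{83825} \approx 0.16989$)
$Q + \frac{46583 - 245503}{-108270 - 54825} = \frac{14241}{83825} + \frac{46583 - 245503}{-108270 - 54825} = \frac{14241}{83825} - \frac{198920}{-163095} = \frac{14241}{83825} - - \frac{39784}{32619} = \frac{14241}{83825} + \frac{39784}{32619} = \frac{3799420979}{2734287675}$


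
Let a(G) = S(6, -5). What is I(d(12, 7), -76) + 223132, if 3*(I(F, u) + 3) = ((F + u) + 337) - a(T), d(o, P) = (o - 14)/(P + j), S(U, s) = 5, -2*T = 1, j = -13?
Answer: 2008930/9 ≈ 2.2321e+5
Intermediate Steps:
T = -1/2 (T = -1/2*1 = -1/2 ≈ -0.50000)
a(G) = 5
d(o, P) = (-14 + o)/(-13 + P) (d(o, P) = (o - 14)/(P - 13) = (-14 + o)/(-13 + P))
I(F, u) = 323/3 + F/3 + u/3 (I(F, u) = -3 + (((F + u) + 337) - 1*5)/3 = -3 + ((337 + F + u) - 5)/3 = -3 + (332 + F + u)/3 = -3 + (332/3 + F/3 + u/3) = 323/3 + F/3 + u/3)
I(d(12, 7), -76) + 223132 = (323/3 + ((-14 + 12)/(-13 + 7))/3 + (1/3)*(-76)) + 223132 = (323/3 + (-2/(-6))/3 - 76/3) + 223132 = (323/3 + (-1/6*(-2))/3 - 76/3) + 223132 = (323/3 + (1/3)*(1/3) - 76/3) + 223132 = (323/3 + 1/9 - 76/3) + 223132 = 742/9 + 223132 = 2008930/9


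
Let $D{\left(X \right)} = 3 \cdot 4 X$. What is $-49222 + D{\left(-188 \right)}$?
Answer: $-51478$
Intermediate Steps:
$D{\left(X \right)} = 12 X$
$-49222 + D{\left(-188 \right)} = -49222 + 12 \left(-188\right) = -49222 - 2256 = -51478$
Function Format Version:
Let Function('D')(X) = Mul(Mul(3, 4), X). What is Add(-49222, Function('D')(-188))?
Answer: -51478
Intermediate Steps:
Function('D')(X) = Mul(12, X)
Add(-49222, Function('D')(-188)) = Add(-49222, Mul(12, -188)) = Add(-49222, -2256) = -51478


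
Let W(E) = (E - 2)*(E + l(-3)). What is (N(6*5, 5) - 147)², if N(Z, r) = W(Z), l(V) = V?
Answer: 370881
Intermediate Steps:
W(E) = (-3 + E)*(-2 + E) (W(E) = (E - 2)*(E - 3) = (-2 + E)*(-3 + E) = (-3 + E)*(-2 + E))
N(Z, r) = 6 + Z² - 5*Z
(N(6*5, 5) - 147)² = ((6 + (6*5)² - 30*5) - 147)² = ((6 + 30² - 5*30) - 147)² = ((6 + 900 - 150) - 147)² = (756 - 147)² = 609² = 370881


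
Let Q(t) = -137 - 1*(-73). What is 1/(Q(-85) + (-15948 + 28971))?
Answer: 1/12959 ≈ 7.7166e-5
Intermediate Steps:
Q(t) = -64 (Q(t) = -137 + 73 = -64)
1/(Q(-85) + (-15948 + 28971)) = 1/(-64 + (-15948 + 28971)) = 1/(-64 + 13023) = 1/12959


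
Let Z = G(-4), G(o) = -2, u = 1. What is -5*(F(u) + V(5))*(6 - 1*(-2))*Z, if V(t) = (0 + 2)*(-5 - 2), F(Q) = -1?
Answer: -1200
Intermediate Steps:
Z = -2
V(t) = -14 (V(t) = 2*(-7) = -14)
-5*(F(u) + V(5))*(6 - 1*(-2))*Z = -5*(-1 - 14)*(6 - 1*(-2))*(-2) = -5*(-15*(6 + 2))*(-2) = -5*(-15*8)*(-2) = -(-600)*(-2) = -5*240 = -1200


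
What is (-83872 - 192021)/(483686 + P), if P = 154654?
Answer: -275893/638340 ≈ -0.43220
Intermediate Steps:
(-83872 - 192021)/(483686 + P) = (-83872 - 192021)/(483686 + 154654) = -275893/638340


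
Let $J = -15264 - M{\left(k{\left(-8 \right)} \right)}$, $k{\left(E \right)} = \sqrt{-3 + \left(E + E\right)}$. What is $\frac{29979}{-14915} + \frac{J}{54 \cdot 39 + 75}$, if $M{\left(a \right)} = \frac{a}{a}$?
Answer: $- \frac{293061674}{32529615} \approx -9.0091$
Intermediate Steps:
$k{\left(E \right)} = \sqrt{-3 + 2 E}$
$M{\left(a \right)} = 1$
$J = -15265$ ($J = -15264 - 1 = -15265$)
$\frac{29979}{-14915} + \frac{J}{54 \cdot 39 + 75} = \frac{29979}{-14915} - \frac{15265}{54 \cdot 39 + 75} = 29979 \left(- \frac{1}{14915}\right) - \frac{15265}{2106 + 75} = - \frac{29979}{14915} - \frac{15265}{2181} = - \frac{293061674}{32529615}$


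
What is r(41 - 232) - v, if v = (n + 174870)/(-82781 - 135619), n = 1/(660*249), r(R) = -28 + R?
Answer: -7831578328199/35891856000 ≈ -218.20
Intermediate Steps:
n = 1/164340 ≈ 6.0849e-6
v = -28738135801/35891856000 (v = (1/164340 + 174870)/(-82781 - 135619) = (28738135801/164340)/(-218400) = (28738135801/164340)*(-1/218400) = -28738135801/35891856000 ≈ -0.80069)
r(41 - 232) - v = (-28 + (41 - 232)) - 1*(-28738135801/35891856000) = (-28 - 191) + 28738135801/35891856000 = -219 + 28738135801/35891856000 = -7831578328199/35891856000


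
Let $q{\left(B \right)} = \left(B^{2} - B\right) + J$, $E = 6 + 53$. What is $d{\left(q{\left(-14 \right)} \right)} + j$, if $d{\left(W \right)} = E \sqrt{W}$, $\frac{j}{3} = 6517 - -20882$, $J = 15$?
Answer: $83082$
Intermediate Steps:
$j = 82197$ ($j = 3 \left(6517 - -20882\right) = 3 \left(6517 + 20882\right) = 3 \cdot 27399 = 82197$)
$E = 59$
$q{\left(B \right)} = 15 + B^{2} - B$ ($q{\left(B \right)} = \left(B^{2} - B\right) + 15 = 15 + B^{2} - B$)
$d{\left(W \right)} = 59 \sqrt{W}$
$d{\left(q{\left(-14 \right)} \right)} + j = 59 \sqrt{15 + \left(-14\right)^{2} - -14} + 82197 = 59 \sqrt{15 + 196 + 14} + 82197 = 59 \sqrt{225} + 82197 = 59 \cdot 15 + 82197 = 885 + 82197 = 83082$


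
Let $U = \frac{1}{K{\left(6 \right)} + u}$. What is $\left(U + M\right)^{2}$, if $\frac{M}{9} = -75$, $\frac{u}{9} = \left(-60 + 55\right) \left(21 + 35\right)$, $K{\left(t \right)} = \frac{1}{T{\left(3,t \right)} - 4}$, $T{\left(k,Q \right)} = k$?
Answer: $\frac{2895701208976}{6355441} \approx 4.5563 \cdot 10^{5}$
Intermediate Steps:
$K{\left(t \right)} = -1$ ($K{\left(t \right)} = \frac{1}{3 - 4} = \frac{1}{-1} = -1$)
$u = -2520$ ($u = 9 \left(-60 + 55\right) \left(21 + 35\right) = 9 \left(\left(-5\right) 56\right) = 9 \left(-280\right) = -2520$)
$M = -675$ ($M = 9 \left(-75\right) = -675$)
$U = - \frac{1}{2521}$ ($U = \frac{1}{-1 - 2520} = \frac{1}{-2521} = - \frac{1}{2521} \approx -0.00039667$)
$\left(U + M\right)^{2} = \left(- \frac{1}{2521} - 675\right)^{2} = \left(- \frac{1701676}{2521}\right)^{2} = \frac{2895701208976}{6355441}$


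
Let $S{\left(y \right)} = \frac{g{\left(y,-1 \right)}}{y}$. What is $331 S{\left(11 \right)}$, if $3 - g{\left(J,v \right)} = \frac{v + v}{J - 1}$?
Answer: $\frac{5296}{55} \approx 96.291$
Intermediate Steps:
$g{\left(J,v \right)} = 3 - \frac{2 v}{-1 + J}$ ($g{\left(J,v \right)} = 3 - \frac{v + v}{J - 1} = 3 - \frac{2 v}{-1 + J}$)
$S{\left(y \right)} = \frac{-1 + 3 y}{y \left(-1 + y\right)}$ ($S{\left(y \right)} = \frac{\frac{1}{-1 + y} \left(-3 - -2 + 3 y\right)}{y} = \frac{\frac{1}{-1 + y} \left(-3 + 2 + 3 y\right)}{y} = \frac{\frac{1}{-1 + y} \left(-1 + 3 y\right)}{y} = \frac{-1 + 3 y}{y \left(-1 + y\right)}$)
$331 S{\left(11 \right)} = 331 \frac{-1 + 3 \cdot 11}{11 \left(-1 + 11\right)} = 331 \frac{-1 + 33}{11 \cdot 10} = 331 \cdot \frac{1}{11} \cdot \frac{1}{10} \cdot 32 = 331 \cdot \frac{16}{55} = \frac{5296}{55}$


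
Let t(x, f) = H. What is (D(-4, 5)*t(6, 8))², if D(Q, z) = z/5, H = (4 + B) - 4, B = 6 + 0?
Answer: 36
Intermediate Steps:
B = 6
H = 6 (H = (4 + 6) - 4 = 10 - 4 = 6)
t(x, f) = 6
D(Q, z) = z/5 (D(Q, z) = z*(⅕) = z/5)
(D(-4, 5)*t(6, 8))² = (((⅕)*5)*6)² = (1*6)² = 6² = 36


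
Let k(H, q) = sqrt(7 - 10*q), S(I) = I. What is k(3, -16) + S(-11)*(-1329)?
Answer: 14619 + sqrt(167) ≈ 14632.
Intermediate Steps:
k(3, -16) + S(-11)*(-1329) = sqrt(7 - 10*(-16)) - 11*(-1329) = sqrt(7 + 160) + 14619 = sqrt(167) + 14619 = 14619 + sqrt(167)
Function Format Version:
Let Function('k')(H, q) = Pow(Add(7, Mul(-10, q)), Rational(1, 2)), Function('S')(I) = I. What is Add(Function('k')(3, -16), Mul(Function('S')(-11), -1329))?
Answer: Add(14619, Pow(167, Rational(1, 2))) ≈ 14632.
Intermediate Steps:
Add(Function('k')(3, -16), Mul(Function('S')(-11), -1329)) = Add(Pow(Add(7, Mul(-10, -16)), Rational(1, 2)), Mul(-11, -1329)) = Add(Pow(Add(7, 160), Rational(1, 2)), 14619) = Add(Pow(167, Rational(1, 2)), 14619) = Add(14619, Pow(167, Rational(1, 2)))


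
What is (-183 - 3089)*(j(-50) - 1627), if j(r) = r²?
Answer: -2856456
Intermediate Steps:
(-183 - 3089)*(j(-50) - 1627) = (-183 - 3089)*((-50)² - 1627) = -3272*(2500 - 1627) = -3272*873 = -2856456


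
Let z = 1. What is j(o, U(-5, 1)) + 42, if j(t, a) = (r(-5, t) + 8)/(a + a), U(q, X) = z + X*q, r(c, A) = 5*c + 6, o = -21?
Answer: 347/8 ≈ 43.375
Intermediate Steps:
r(c, A) = 6 + 5*c
U(q, X) = 1 + X*q
j(t, a) = -11/(2*a) (j(t, a) = ((6 + 5*(-5)) + 8)/(a + a) = ((6 - 25) + 8)/((2*a)) = (-19 + 8)*(1/(2*a)) = -11/(2*a))
j(o, U(-5, 1)) + 42 = -11/(2*(1 + 1*(-5))) + 42 = -11/(2*(1 - 5)) + 42 = -11/2/(-4) + 42 = -11/2*(-1/4) + 42 = 11/8 + 42 = 347/8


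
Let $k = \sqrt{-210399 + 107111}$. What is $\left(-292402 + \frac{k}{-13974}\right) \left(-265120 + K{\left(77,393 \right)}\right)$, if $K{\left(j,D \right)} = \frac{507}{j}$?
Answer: $\frac{542637850606}{7} + \frac{20413733 i \sqrt{25822}}{537999} \approx 7.752 \cdot 10^{10} + 6097.3 i$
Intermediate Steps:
$k = 2 i \sqrt{25822}$ ($k = \sqrt{-103288} = 2 i \sqrt{25822} \approx 321.38 i$)
$\left(-292402 + \frac{k}{-13974}\right) \left(-265120 + K{\left(77,393 \right)}\right) = \left(-292402 + \frac{2 i \sqrt{25822}}{-13974}\right) \left(-265120 + \frac{507}{77}\right) = \left(-292402 + 2 i \sqrt{25822} \left(- \frac{1}{13974}\right)\right) \left(-265120 + 507 \cdot \frac{1}{77}\right) = \left(-292402 - \frac{i \sqrt{25822}}{6987}\right) \left(-265120 + \frac{507}{77}\right) = \left(-292402 - \frac{i \sqrt{25822}}{6987}\right) \left(- \frac{20413733}{77}\right) = \frac{542637850606}{7} + \frac{20413733 i \sqrt{25822}}{537999}$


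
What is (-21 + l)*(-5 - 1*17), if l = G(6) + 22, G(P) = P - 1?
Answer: -132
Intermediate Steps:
G(P) = -1 + P
l = 27 (l = (-1 + 6) + 22 = 5 + 22 = 27)
(-21 + l)*(-5 - 1*17) = (-21 + 27)*(-5 - 1*17) = 6*(-5 - 17) = 6*(-22) = -132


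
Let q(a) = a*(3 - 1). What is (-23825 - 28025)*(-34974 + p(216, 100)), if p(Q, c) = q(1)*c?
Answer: 1803031900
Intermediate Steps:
q(a) = 2*a (q(a) = a*2 = 2*a)
p(Q, c) = 2*c (p(Q, c) = (2*1)*c = 2*c)
(-23825 - 28025)*(-34974 + p(216, 100)) = (-23825 - 28025)*(-34974 + 2*100) = -51850*(-34974 + 200) = -51850*(-34774) = 1803031900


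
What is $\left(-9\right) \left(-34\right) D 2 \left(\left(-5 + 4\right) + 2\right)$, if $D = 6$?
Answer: $3672$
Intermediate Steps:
$\left(-9\right) \left(-34\right) D 2 \left(\left(-5 + 4\right) + 2\right) = \left(-9\right) \left(-34\right) 6 \cdot 2 \left(\left(-5 + 4\right) + 2\right) = 306 \cdot 12 \left(-1 + 2\right) = 306 \cdot 12 \cdot 1 = 306 \cdot 12 = 3672$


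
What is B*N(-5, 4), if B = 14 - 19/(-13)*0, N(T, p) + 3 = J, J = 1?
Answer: -28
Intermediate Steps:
N(T, p) = -2 (N(T, p) = -3 + 1 = -2)
B = 14 (B = 14 - 19*(-1/13)*0 = 14 + (19/13)*0 = 14 + 0 = 14)
B*N(-5, 4) = 14*(-2) = -28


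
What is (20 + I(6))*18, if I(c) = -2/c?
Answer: 354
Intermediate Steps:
(20 + I(6))*18 = (20 - 2/6)*18 = (20 - 2*⅙)*18 = (20 - ⅓)*18 = (59/3)*18 = 354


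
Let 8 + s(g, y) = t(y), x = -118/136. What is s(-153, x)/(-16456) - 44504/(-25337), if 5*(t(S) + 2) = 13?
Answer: 3662726589/2084728360 ≈ 1.7569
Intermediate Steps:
x = -59/68 (x = -118*1/136 = -59/68 ≈ -0.86765)
t(S) = ⅗ (t(S) = -2 + (⅕)*13 = -2 + 13/5 = ⅗)
s(g, y) = -37/5 (s(g, y) = -8 + ⅗ = -37/5)
s(-153, x)/(-16456) - 44504/(-25337) = -37/5/(-16456) - 44504/(-25337) = -37/5*(-1/16456) - 44504*(-1/25337) = 37/82280 + 44504/25337 = 3662726589/2084728360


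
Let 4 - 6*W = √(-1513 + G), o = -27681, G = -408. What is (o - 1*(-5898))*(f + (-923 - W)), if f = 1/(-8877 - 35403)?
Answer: 296974616821/14760 - 7261*I*√1921/2 ≈ 2.012e+7 - 1.5912e+5*I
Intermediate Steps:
f = -1/44280 (f = 1/(-44280) = -1/44280 ≈ -2.2584e-5)
W = ⅔ - I*√1921/6 (W = ⅔ - √(-1513 - 408)/6 = ⅔ - I*√1921/6 ≈ 0.66667 - 7.3049*I)
(o - 1*(-5898))*(f + (-923 - W)) = (-27681 - 1*(-5898))*(-1/44280 + (-923 - (⅔ - I*√1921/6))) = (-27681 + 5898)*(-1/44280 + (-923 + (-⅔ + I*√1921/6))) = -21783*(-1/44280 + (-2771/3 + I*√1921/6)) = -21783*(-40899961/44280 + I*√1921/6) = 296974616821/14760 - 7261*I*√1921/2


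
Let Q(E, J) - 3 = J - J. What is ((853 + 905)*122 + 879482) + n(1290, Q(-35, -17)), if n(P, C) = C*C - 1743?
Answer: 1092224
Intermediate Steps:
Q(E, J) = 3 (Q(E, J) = 3 + (J - J) = 3 + 0 = 3)
n(P, C) = -1743 + C**2 (n(P, C) = C**2 - 1743 = -1743 + C**2)
((853 + 905)*122 + 879482) + n(1290, Q(-35, -17)) = ((853 + 905)*122 + 879482) + (-1743 + 3**2) = (1758*122 + 879482) + (-1743 + 9) = (214476 + 879482) - 1734 = 1093958 - 1734 = 1092224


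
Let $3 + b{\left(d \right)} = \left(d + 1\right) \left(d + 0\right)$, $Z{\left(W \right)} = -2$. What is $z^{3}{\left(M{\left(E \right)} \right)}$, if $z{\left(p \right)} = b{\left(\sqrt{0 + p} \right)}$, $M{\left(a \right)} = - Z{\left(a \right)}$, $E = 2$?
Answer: $-7 + 5 \sqrt{2} \approx 0.071068$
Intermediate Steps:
$M{\left(a \right)} = 2$ ($M{\left(a \right)} = \left(-1\right) \left(-2\right) = 2$)
$b{\left(d \right)} = -3 + d \left(1 + d\right)$ ($b{\left(d \right)} = -3 + \left(d + 1\right) \left(d + 0\right) = -3 + \left(1 + d\right) d = -3 + d \left(1 + d\right)$)
$z{\left(p \right)} = -3 + p + \sqrt{p}$ ($z{\left(p \right)} = -3 + \sqrt{0 + p} + \left(\sqrt{0 + p}\right)^{2} = -3 + \sqrt{p} + \left(\sqrt{p}\right)^{2} = -3 + \sqrt{p} + p = -3 + p + \sqrt{p}$)
$z^{3}{\left(M{\left(E \right)} \right)} = \left(-3 + 2 + \sqrt{2}\right)^{3} = \left(-1 + \sqrt{2}\right)^{3}$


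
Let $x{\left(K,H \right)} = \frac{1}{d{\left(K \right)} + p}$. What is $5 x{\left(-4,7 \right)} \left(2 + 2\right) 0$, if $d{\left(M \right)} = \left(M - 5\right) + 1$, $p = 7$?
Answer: $0$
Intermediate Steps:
$d{\left(M \right)} = -4 + M$ ($d{\left(M \right)} = \left(-5 + M\right) + 1 = -4 + M$)
$x{\left(K,H \right)} = \frac{1}{3 + K}$ ($x{\left(K,H \right)} = \frac{1}{\left(-4 + K\right) + 7} = \frac{1}{3 + K}$)
$5 x{\left(-4,7 \right)} \left(2 + 2\right) 0 = \frac{5}{3 - 4} \left(2 + 2\right) 0 = \frac{5}{-1} \cdot 4 \cdot 0 = 5 \left(-1\right) 0 = \left(-5\right) 0 = 0$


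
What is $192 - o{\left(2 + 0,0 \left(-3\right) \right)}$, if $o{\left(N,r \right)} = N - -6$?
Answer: $184$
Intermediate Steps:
$o{\left(N,r \right)} = 6 + N$ ($o{\left(N,r \right)} = N + 6 = 6 + N$)
$192 - o{\left(2 + 0,0 \left(-3\right) \right)} = 192 - \left(6 + \left(2 + 0\right)\right) = 192 - \left(6 + 2\right) = 192 - 8 = 184$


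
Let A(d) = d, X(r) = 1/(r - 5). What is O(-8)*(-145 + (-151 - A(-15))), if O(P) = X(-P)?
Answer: -281/3 ≈ -93.667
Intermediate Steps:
X(r) = 1/(-5 + r)
O(P) = 1/(-5 - P)
O(-8)*(-145 + (-151 - A(-15))) = (-1/(5 - 8))*(-145 + (-151 - 1*(-15))) = (-1/(-3))*(-145 + (-151 + 15)) = (-1*(-⅓))*(-145 - 136) = (⅓)*(-281) = -281/3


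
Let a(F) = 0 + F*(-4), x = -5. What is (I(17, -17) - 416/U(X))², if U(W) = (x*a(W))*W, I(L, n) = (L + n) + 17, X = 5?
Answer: 4084441/15625 ≈ 261.40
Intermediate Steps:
a(F) = -4*F (a(F) = 0 - 4*F = -4*F)
I(L, n) = 17 + L + n
U(W) = 20*W² (U(W) = (-(-20)*W)*W = (20*W)*W = 20*W²)
(I(17, -17) - 416/U(X))² = ((17 + 17 - 17) - 416/(20*5²))² = (17 - 416/(20*25))² = (17 - 416/500)² = (17 - 416*1/500)² = (17 - 104/125)² = (2021/125)² = 4084441/15625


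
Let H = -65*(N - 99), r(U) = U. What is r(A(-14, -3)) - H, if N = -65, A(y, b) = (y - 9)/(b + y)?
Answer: -181197/17 ≈ -10659.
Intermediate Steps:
A(y, b) = (-9 + y)/(b + y)
H = 10660 (H = -65*(-65 - 99) = -65*(-164) = 10660)
r(A(-14, -3)) - H = (-9 - 14)/(-3 - 14) - 1*10660 = -23/(-17) - 10660 = -1/17*(-23) - 10660 = 23/17 - 10660 = -181197/17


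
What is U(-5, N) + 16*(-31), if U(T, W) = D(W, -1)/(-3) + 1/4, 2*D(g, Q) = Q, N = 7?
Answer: -5947/12 ≈ -495.58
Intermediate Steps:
D(g, Q) = Q/2
U(T, W) = 5/12 (U(T, W) = ((1/2)*(-1))/(-3) + 1/4 = -1/2*(-1/3) + 1*(1/4) = 1/6 + 1/4 = 5/12)
U(-5, N) + 16*(-31) = 5/12 + 16*(-31) = 5/12 - 496 = -5947/12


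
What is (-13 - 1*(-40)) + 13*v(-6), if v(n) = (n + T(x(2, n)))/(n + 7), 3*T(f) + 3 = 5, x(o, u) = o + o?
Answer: -127/3 ≈ -42.333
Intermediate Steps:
x(o, u) = 2*o
T(f) = ⅔ (T(f) = -1 + (⅓)*5 = -1 + 5/3 = ⅔)
v(n) = (⅔ + n)/(7 + n) (v(n) = (n + ⅔)/(n + 7) = (⅔ + n)/(7 + n))
(-13 - 1*(-40)) + 13*v(-6) = (-13 - 1*(-40)) + 13*((⅔ - 6)/(7 - 6)) = (-13 + 40) + 13*(-16/3/1) = 27 + 13*(1*(-16/3)) = 27 + 13*(-16/3) = 27 - 208/3 = -127/3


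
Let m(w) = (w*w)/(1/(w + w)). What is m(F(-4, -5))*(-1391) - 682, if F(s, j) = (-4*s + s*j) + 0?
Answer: -129797674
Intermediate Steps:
F(s, j) = -4*s + j*s (F(s, j) = (-4*s + j*s) + 0 = -4*s + j*s)
m(w) = 2*w³ (m(w) = w²/(1/(2*w)) = w²/((1/(2*w))) = w²*(2*w) = 2*w³)
m(F(-4, -5))*(-1391) - 682 = (2*(-4*(-4 - 5))³)*(-1391) - 682 = (2*(-4*(-9))³)*(-1391) - 682 = (2*36³)*(-1391) - 682 = (2*46656)*(-1391) - 682 = 93312*(-1391) - 682 = -129796992 - 682 = -129797674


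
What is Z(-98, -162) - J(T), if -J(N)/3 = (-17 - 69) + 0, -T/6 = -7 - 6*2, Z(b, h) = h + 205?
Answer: -215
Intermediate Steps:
Z(b, h) = 205 + h
T = 114 (T = -6*(-7 - 6*2) = -6*(-7 - 12) = -6*(-19) = 114)
J(N) = 258 (J(N) = -3*((-17 - 69) + 0) = -3*(-86 + 0) = -3*(-86) = 258)
Z(-98, -162) - J(T) = (205 - 162) - 1*258 = 43 - 258 = -215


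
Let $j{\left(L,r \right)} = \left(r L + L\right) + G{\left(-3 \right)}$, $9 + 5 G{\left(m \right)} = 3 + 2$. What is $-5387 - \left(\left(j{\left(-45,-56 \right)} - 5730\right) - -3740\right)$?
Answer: $- \frac{29356}{5} \approx -5871.2$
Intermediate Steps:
$G{\left(m \right)} = - \frac{4}{5}$ ($G{\left(m \right)} = - \frac{9}{5} + \frac{3 + 2}{5} = - \frac{9}{5} + \frac{1}{5} \cdot 5 = - \frac{9}{5} + 1 = - \frac{4}{5}$)
$j{\left(L,r \right)} = - \frac{4}{5} + L + L r$ ($j{\left(L,r \right)} = \left(r L + L\right) - \frac{4}{5} = \left(L r + L\right) - \frac{4}{5} = \left(L + L r\right) - \frac{4}{5} = - \frac{4}{5} + L + L r$)
$-5387 - \left(\left(j{\left(-45,-56 \right)} - 5730\right) - -3740\right) = -5387 - \left(\left(\left(- \frac{4}{5} - 45 - -2520\right) - 5730\right) - -3740\right) = -5387 - \left(\left(\left(- \frac{4}{5} - 45 + 2520\right) - 5730\right) + \left(-779 + 4519\right)\right) = -5387 - \left(\left(\frac{12371}{5} - 5730\right) + 3740\right) = -5387 - \left(- \frac{16279}{5} + 3740\right) = -5387 - \frac{2421}{5} = - \frac{29356}{5}$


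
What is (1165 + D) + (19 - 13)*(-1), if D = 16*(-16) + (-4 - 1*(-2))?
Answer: 901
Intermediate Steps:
D = -258 (D = -256 + (-4 + 2) = -256 - 2 = -258)
(1165 + D) + (19 - 13)*(-1) = (1165 - 258) + (19 - 13)*(-1) = 907 + 6*(-1) = 907 - 6 = 901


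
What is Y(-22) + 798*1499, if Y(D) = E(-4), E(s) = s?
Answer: 1196198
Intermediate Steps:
Y(D) = -4
Y(-22) + 798*1499 = -4 + 798*1499 = -4 + 1196202 = 1196198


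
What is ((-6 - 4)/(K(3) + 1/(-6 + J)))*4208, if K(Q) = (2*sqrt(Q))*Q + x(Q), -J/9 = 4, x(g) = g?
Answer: 220920000/174887 - 445374720*sqrt(3)/174887 ≈ -3147.7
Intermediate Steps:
J = -36 (J = -9*4 = -36)
K(Q) = Q + 2*Q**(3/2) (K(Q) = (2*sqrt(Q))*Q + Q = 2*Q**(3/2) + Q = Q + 2*Q**(3/2))
((-6 - 4)/(K(3) + 1/(-6 + J)))*4208 = ((-6 - 4)/((3 + 2*3**(3/2)) + 1/(-6 - 36)))*4208 = -10/((3 + 2*(3*sqrt(3))) + 1/(-42))*4208 = -10/((3 + 6*sqrt(3)) - 1/42)*4208 = -10/(125/42 + 6*sqrt(3))*4208 = -42080/(125/42 + 6*sqrt(3))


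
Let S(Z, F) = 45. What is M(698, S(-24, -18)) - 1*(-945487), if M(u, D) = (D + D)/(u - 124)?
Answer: 271354814/287 ≈ 9.4549e+5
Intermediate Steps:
M(u, D) = 2*D/(-124 + u) (M(u, D) = (2*D)/(-124 + u) = 2*D/(-124 + u))
M(698, S(-24, -18)) - 1*(-945487) = 2*45/(-124 + 698) - 1*(-945487) = 2*45/574 + 945487 = 2*45*(1/574) + 945487 = 45/287 + 945487 = 271354814/287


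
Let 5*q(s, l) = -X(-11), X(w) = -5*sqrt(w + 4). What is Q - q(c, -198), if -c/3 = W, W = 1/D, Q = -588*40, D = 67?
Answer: -23520 - I*sqrt(7) ≈ -23520.0 - 2.6458*I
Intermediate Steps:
X(w) = -5*sqrt(4 + w)
Q = -23520
W = 1/67 ≈ 0.014925
c = -3/67 (c = -3*1/67 = -3/67 ≈ -0.044776)
q(s, l) = I*sqrt(7) (q(s, l) = (-(-5)*sqrt(4 - 11))/5 = (-(-5)*sqrt(-7))/5 = (-(-5)*I*sqrt(7))/5 = (5*I*sqrt(7))/5 = I*sqrt(7))
Q - q(c, -198) = -23520 - I*sqrt(7)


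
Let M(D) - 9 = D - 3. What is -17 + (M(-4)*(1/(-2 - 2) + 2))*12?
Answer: 25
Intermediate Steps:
M(D) = 6 + D (M(D) = 9 + (D - 3) = 9 + (-3 + D) = 6 + D)
-17 + (M(-4)*(1/(-2 - 2) + 2))*12 = -17 + ((6 - 4)*(1/(-2 - 2) + 2))*12 = -17 + (2*(1/(-4) + 2))*12 = -17 + (2*(-1/4 + 2))*12 = -17 + (2*(7/4))*12 = -17 + (7/2)*12 = -17 + 42 = 25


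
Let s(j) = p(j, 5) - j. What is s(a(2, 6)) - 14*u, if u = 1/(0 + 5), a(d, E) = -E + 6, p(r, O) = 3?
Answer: ⅕ ≈ 0.20000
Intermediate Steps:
a(d, E) = 6 - E
u = ⅕ (u = 1/5 = ⅕ ≈ 0.20000)
s(j) = 3 - j
s(a(2, 6)) - 14*u = (3 - (6 - 1*6)) - 14*⅕ = (3 - (6 - 6)) - 14/5 = (3 - 1*0) - 14/5 = (3 + 0) - 14/5 = 3 - 14/5 = ⅕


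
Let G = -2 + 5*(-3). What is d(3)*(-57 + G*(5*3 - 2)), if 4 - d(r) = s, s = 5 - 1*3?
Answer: -556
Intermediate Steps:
s = 2 (s = 5 - 3 = 2)
d(r) = 2 (d(r) = 4 - 1*2 = 4 - 2 = 2)
G = -17 (G = -2 - 15 = -17)
d(3)*(-57 + G*(5*3 - 2)) = 2*(-57 - 17*(5*3 - 2)) = 2*(-57 - 17*(15 - 2)) = 2*(-57 - 17*13) = 2*(-57 - 221) = 2*(-278) = -556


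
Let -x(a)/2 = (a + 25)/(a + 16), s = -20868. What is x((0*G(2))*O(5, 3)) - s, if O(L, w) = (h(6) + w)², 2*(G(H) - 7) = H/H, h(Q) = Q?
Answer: 166919/8 ≈ 20865.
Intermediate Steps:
G(H) = 15/2 (G(H) = 7 + (H/H)/2 = 7 + (½)*1 = 7 + ½ = 15/2)
O(L, w) = (6 + w)²
x(a) = -2*(25 + a)/(16 + a) (x(a) = -2*(a + 25)/(a + 16) = -2*(25 + a)/(16 + a))
x((0*G(2))*O(5, 3)) - s = 2*(-25 - 0*(15/2)*(6 + 3)²)/(16 + (0*(15/2))*(6 + 3)²) - 1*(-20868) = 2*(-25 - 0*9²)/(16 + 0*9²) + 20868 = 2*(-25 - 0*81)/(16 + 0*81) + 20868 = 2*(-25 - 1*0)/(16 + 0) + 20868 = 2*(-25 + 0)/16 + 20868 = 2*(1/16)*(-25) + 20868 = -25/8 + 20868 = 166919/8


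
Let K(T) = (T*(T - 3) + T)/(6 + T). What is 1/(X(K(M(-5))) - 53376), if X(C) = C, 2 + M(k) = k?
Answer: -1/53439 ≈ -1.8713e-5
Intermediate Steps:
M(k) = -2 + k
K(T) = (T + T*(-3 + T))/(6 + T) (K(T) = (T*(-3 + T) + T)/(6 + T) = (T + T*(-3 + T))/(6 + T))
1/(X(K(M(-5))) - 53376) = 1/((-2 - 5)*(-2 + (-2 - 5))/(6 + (-2 - 5)) - 53376) = 1/(-7*(-2 - 7)/(6 - 7) - 53376) = 1/(-7*(-9)/(-1) - 53376) = 1/(-7*(-1)*(-9) - 53376) = 1/(-63 - 53376) = 1/(-53439) = -1/53439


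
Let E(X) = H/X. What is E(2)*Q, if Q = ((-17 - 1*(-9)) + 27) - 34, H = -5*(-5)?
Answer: -375/2 ≈ -187.50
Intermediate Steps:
H = 25
E(X) = 25/X
Q = -15 (Q = ((-17 + 9) + 27) - 34 = (-8 + 27) - 34 = 19 - 34 = -15)
E(2)*Q = (25/2)*(-15) = -375/2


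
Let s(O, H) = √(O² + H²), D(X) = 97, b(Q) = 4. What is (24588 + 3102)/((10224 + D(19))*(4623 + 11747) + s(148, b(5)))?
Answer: 233917879065/1427285715286549 - 5538*√1370/1427285715286549 ≈ 0.00016389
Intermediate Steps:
s(O, H) = √(H² + O²)
(24588 + 3102)/((10224 + D(19))*(4623 + 11747) + s(148, b(5))) = (24588 + 3102)/((10224 + 97)*(4623 + 11747) + √(4² + 148²)) = 27690/(10321*16370 + √(16 + 21904)) = 27690/(168954770 + √21920) = 27690/(168954770 + 4*√1370)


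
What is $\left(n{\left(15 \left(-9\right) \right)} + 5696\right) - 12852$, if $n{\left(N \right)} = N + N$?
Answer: $-7426$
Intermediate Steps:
$n{\left(N \right)} = 2 N$
$\left(n{\left(15 \left(-9\right) \right)} + 5696\right) - 12852 = \left(2 \cdot 15 \left(-9\right) + 5696\right) - 12852 = \left(2 \left(-135\right) + 5696\right) - 12852 = \left(-270 + 5696\right) - 12852 = 5426 - 12852 = -7426$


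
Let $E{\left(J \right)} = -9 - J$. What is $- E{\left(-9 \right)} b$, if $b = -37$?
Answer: $0$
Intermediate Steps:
$- E{\left(-9 \right)} b = - (-9 - -9) \left(-37\right) = - (-9 + 9) \left(-37\right) = \left(-1\right) 0 \left(-37\right) = 0 \left(-37\right) = 0$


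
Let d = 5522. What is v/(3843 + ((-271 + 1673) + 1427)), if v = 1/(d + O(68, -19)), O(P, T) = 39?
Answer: 1/37102992 ≈ 2.6952e-8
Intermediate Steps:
v = 1/5561 (v = 1/(5522 + 39) = 1/5561 ≈ 0.00017982)
v/(3843 + ((-271 + 1673) + 1427)) = 1/(5561*(3843 + ((-271 + 1673) + 1427))) = 1/(5561*(3843 + (1402 + 1427))) = 1/(5561*(3843 + 2829)) = (1/5561)/6672 = (1/5561)*(1/6672) = 1/37102992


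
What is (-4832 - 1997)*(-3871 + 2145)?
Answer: 11786854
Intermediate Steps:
(-4832 - 1997)*(-3871 + 2145) = -6829*(-1726) = 11786854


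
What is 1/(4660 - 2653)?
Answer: 1/2007 ≈ 0.00049826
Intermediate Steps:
1/(4660 - 2653) = 1/2007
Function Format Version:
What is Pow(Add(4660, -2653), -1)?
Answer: Rational(1, 2007) ≈ 0.00049826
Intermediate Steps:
Pow(Add(4660, -2653), -1) = Pow(2007, -1) = Rational(1, 2007)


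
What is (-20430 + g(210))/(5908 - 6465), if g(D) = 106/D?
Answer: 2145097/58485 ≈ 36.678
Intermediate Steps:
(-20430 + g(210))/(5908 - 6465) = (-20430 + 106/210)/(5908 - 6465) = (-20430 + 106*(1/210))/(-557) = (-20430 + 53/105)*(-1/557) = -2145097/105*(-1/557) = 2145097/58485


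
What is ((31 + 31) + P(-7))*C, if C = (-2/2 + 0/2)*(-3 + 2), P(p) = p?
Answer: 55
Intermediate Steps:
C = 1 (C = (-2*½ + 0*(½))*(-1) = (-1 + 0)*(-1) = -1*(-1) = 1)
((31 + 31) + P(-7))*C = ((31 + 31) - 7)*1 = (62 - 7)*1 = 55*1 = 55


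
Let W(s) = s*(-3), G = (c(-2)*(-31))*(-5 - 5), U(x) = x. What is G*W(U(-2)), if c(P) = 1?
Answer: 1860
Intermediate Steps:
G = 310 (G = (1*(-31))*(-5 - 5) = -31*(-10) = 310)
W(s) = -3*s
G*W(U(-2)) = 310*(-3*(-2)) = 310*6 = 1860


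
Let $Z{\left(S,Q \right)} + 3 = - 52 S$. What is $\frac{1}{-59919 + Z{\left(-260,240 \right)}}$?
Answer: $- \frac{1}{46402} \approx -2.1551 \cdot 10^{-5}$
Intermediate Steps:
$Z{\left(S,Q \right)} = -3 - 52 S$
$\frac{1}{-59919 + Z{\left(-260,240 \right)}} = \frac{1}{-59919 - -13517} = \frac{1}{-59919 + \left(-3 + 13520\right)} = \frac{1}{-59919 + 13517} = \frac{1}{-46402} = - \frac{1}{46402}$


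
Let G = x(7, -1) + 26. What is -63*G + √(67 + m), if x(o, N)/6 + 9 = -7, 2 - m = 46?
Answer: 4410 + √23 ≈ 4414.8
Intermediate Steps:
m = -44 (m = 2 - 1*46 = 2 - 46 = -44)
x(o, N) = -96 (x(o, N) = -54 + 6*(-7) = -54 - 42 = -96)
G = -70 (G = -96 + 26 = -70)
-63*G + √(67 + m) = -63*(-70) + √(67 - 44) = 4410 + √23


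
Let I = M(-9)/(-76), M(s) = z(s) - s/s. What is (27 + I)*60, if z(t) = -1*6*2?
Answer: 30975/19 ≈ 1630.3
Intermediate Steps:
z(t) = -12 (z(t) = -6*2 = -12)
M(s) = -13 (M(s) = -12 - s/s = -12 - 1*1 = -12 - 1 = -13)
I = 13/76 (I = -13/(-76) = -13*(-1/76) = 13/76 ≈ 0.17105)
(27 + I)*60 = (27 + 13/76)*60 = (2065/76)*60 = 30975/19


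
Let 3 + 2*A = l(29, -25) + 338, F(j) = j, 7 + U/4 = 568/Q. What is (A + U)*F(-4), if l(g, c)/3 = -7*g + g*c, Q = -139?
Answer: 705478/139 ≈ 5075.4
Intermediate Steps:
l(g, c) = -21*g + 3*c*g (l(g, c) = 3*(-7*g + g*c) = 3*(-7*g + c*g) = -21*g + 3*c*g)
U = -6164/139 (U = -28 + 4*(568/(-139)) = -28 + 4*(568*(-1/139)) = -28 + 4*(-568/139) = -28 - 2272/139 = -6164/139 ≈ -44.345)
A = -2449/2 (A = -3/2 + (3*29*(-7 - 25) + 338)/2 = -3/2 + (3*29*(-32) + 338)/2 = -3/2 + (-2784 + 338)/2 = -3/2 + (1/2)*(-2446) = -3/2 - 1223 = -2449/2 ≈ -1224.5)
(A + U)*F(-4) = (-2449/2 - 6164/139)*(-4) = -352739/278*(-4) = 705478/139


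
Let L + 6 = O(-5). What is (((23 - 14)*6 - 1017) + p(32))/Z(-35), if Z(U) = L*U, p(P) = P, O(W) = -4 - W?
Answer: -133/25 ≈ -5.3200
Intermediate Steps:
L = -5 (L = -6 + (-4 - 1*(-5)) = -6 + (-4 + 5) = -6 + 1 = -5)
Z(U) = -5*U
(((23 - 14)*6 - 1017) + p(32))/Z(-35) = (((23 - 14)*6 - 1017) + 32)/((-5*(-35))) = ((9*6 - 1017) + 32)/175 = ((54 - 1017) + 32)*(1/175) = (-963 + 32)*(1/175) = -931*1/175 = -133/25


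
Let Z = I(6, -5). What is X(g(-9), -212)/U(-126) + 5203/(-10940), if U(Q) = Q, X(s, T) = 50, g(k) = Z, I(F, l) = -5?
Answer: -601289/689220 ≈ -0.87242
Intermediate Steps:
Z = -5
g(k) = -5
X(g(-9), -212)/U(-126) + 5203/(-10940) = 50/(-126) + 5203/(-10940) = 50*(-1/126) + 5203*(-1/10940) = -25/63 - 5203/10940 = -601289/689220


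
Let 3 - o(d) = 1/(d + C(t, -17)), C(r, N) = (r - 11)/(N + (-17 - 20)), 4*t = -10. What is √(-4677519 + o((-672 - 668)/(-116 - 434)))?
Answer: 4*I*√102110474751/591 ≈ 2162.8*I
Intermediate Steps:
t = -5/2 (t = (¼)*(-10) = -5/2 ≈ -2.5000)
C(r, N) = (-11 + r)/(-37 + N) (C(r, N) = (-11 + r)/(N - 37) = (-11 + r)/(-37 + N))
o(d) = 3 - 1/(¼ + d) (o(d) = 3 - 1/(d + (-11 - 5/2)/(-37 - 17)) = 3 - 1/(d - 27/2/(-54)) = 3 - 1/(d - 1/54*(-27/2)) = 3 - 1/(d + ¼) = 3 - 1/(¼ + d))
√(-4677519 + o((-672 - 668)/(-116 - 434))) = √(-4677519 + (-1 + 12*((-672 - 668)/(-116 - 434)))/(1 + 4*((-672 - 668)/(-116 - 434)))) = √(-4677519 + (-1 + 12*(-1340/(-550)))/(1 + 4*(-1340/(-550)))) = √(-4677519 + (-1 + 12*(-1340*(-1/550)))/(1 + 4*(-1340*(-1/550)))) = √(-4677519 + (-1 + 12*(134/55))/(1 + 4*(134/55))) = √(-4677519 + (-1 + 1608/55)/(1 + 536/55)) = √(-4677519 + (1553/55)/(591/55)) = √(-4677519 + (55/591)*(1553/55)) = √(-4677519 + 1553/591) = √(-2764412176/591) = 4*I*√102110474751/591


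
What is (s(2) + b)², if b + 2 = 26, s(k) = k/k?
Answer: 625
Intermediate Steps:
s(k) = 1
b = 24 (b = -2 + 26 = 24)
(s(2) + b)² = (1 + 24)² = 25² = 625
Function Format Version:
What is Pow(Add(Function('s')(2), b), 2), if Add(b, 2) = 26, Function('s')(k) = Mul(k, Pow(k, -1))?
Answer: 625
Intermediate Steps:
Function('s')(k) = 1
b = 24 (b = Add(-2, 26) = 24)
Pow(Add(Function('s')(2), b), 2) = Pow(Add(1, 24), 2) = Pow(25, 2) = 625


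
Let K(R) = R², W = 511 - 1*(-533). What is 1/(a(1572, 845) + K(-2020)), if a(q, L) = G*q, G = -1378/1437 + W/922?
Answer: 220819/901090032144 ≈ 2.4506e-7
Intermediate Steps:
W = 1044 (W = 511 + 533 = 1044)
G = 114856/662457 (G = -1378/1437 + 1044/922 = -1378*1/1437 + 1044*(1/922) = -1378/1437 + 522/461 = 114856/662457 ≈ 0.17338)
a(q, L) = 114856*q/662457
1/(a(1572, 845) + K(-2020)) = 1/((114856/662457)*1572 + (-2020)²) = 1/(60184544/220819 + 4080400) = 1/(901090032144/220819) = 220819/901090032144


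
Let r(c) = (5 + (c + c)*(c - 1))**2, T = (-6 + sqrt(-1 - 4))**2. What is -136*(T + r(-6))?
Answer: -1081472 + 1632*I*sqrt(5) ≈ -1.0815e+6 + 3649.3*I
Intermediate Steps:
T = (-6 + I*sqrt(5))**2 (T = (-6 + sqrt(-5))**2 = (-6 + I*sqrt(5))**2 ≈ 31.0 - 26.833*I)
r(c) = (5 + 2*c*(-1 + c))**2 (r(c) = (5 + (2*c)*(-1 + c))**2 = (5 + 2*c*(-1 + c))**2)
-136*(T + r(-6)) = -136*((6 - I*sqrt(5))**2 + (5 - 2*(-6) + 2*(-6)**2)**2) = -136*((6 - I*sqrt(5))**2 + (5 + 12 + 2*36)**2) = -136*((6 - I*sqrt(5))**2 + (5 + 12 + 72)**2) = -136*((6 - I*sqrt(5))**2 + 89**2) = -136*((6 - I*sqrt(5))**2 + 7921) = -136*(7921 + (6 - I*sqrt(5))**2) = -1077256 - 136*(6 - I*sqrt(5))**2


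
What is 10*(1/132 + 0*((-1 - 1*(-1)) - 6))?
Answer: 5/66 ≈ 0.075758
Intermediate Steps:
10*(1/132 + 0*((-1 - 1*(-1)) - 6)) = 10*(1/132 + 0*((-1 + 1) - 6)) = 10*(1/132 + 0*(0 - 6)) = 10*(1/132 + 0*(-6)) = 10*(1/132 + 0) = 10*(1/132) = 5/66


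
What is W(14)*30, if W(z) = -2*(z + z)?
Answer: -1680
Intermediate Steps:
W(z) = -4*z
W(14)*30 = -4*14*30 = -56*30 = -1680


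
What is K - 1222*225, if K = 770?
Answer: -274180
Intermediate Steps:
K - 1222*225 = 770 - 1222*225 = 770 - 274950 = -274180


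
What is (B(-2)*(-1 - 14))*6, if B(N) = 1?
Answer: -90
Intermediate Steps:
(B(-2)*(-1 - 14))*6 = (1*(-1 - 14))*6 = (1*(-15))*6 = -15*6 = -90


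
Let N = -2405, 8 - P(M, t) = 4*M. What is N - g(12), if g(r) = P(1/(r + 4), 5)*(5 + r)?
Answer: -10147/4 ≈ -2536.8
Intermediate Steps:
P(M, t) = 8 - 4*M
g(r) = (5 + r)*(8 - 4/(4 + r)) (g(r) = (8 - 4/(r + 4))*(5 + r) = (8 - 4/(4 + r))*(5 + r) = (5 + r)*(8 - 4/(4 + r)))
N - g(12) = -2405 - 4*(5 + 12)*(7 + 2*12)/(4 + 12) = -2405 - 4*17*(7 + 24)/16 = -2405 - 4*17*31/16 = -2405 - 1*527/4 = -2405 - 527/4 = -10147/4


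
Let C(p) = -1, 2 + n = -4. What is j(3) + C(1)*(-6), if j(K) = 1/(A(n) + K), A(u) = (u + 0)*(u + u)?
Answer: 451/75 ≈ 6.0133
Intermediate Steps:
n = -6 (n = -2 - 4 = -6)
A(u) = 2*u² (A(u) = u*(2*u) = 2*u²)
j(K) = 1/(72 + K) (j(K) = 1/(2*(-6)² + K) = 1/(2*36 + K) = 1/(72 + K))
j(3) + C(1)*(-6) = 1/(72 + 3) - 1*(-6) = 1/75 + 6 = 451/75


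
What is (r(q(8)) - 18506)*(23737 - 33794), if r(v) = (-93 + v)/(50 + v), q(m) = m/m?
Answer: 9492782186/51 ≈ 1.8613e+8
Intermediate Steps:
q(m) = 1
r(v) = (-93 + v)/(50 + v)
(r(q(8)) - 18506)*(23737 - 33794) = ((-93 + 1)/(50 + 1) - 18506)*(23737 - 33794) = (-92/51 - 18506)*(-10057) = -943898/51*(-10057) = 9492782186/51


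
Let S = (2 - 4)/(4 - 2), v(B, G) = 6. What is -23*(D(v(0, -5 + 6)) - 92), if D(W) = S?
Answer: 2139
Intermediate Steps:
S = -1 (S = -2/2 = -2*½ = -1)
D(W) = -1
-23*(D(v(0, -5 + 6)) - 92) = -23*(-1 - 92) = -23*(-93) = 2139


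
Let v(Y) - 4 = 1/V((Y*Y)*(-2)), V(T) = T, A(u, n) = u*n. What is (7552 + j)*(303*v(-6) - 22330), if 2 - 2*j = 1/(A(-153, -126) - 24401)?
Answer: -13076850258129/81968 ≈ -1.5954e+8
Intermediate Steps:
A(u, n) = n*u
v(Y) = 4 - 1/(2*Y**2) (v(Y) = 4 + 1/((Y*Y)*(-2)) = 4 + 1/(Y**2*(-2)) = 4 + 1/(-2*Y**2) = 4 - 1/(2*Y**2))
j = 10247/10246 (j = 1 - 1/(2*(-126*(-153) - 24401)) = 1 - 1/(2*(19278 - 24401)) = 1 - 1/2/(-5123) = 1 - 1/2*(-1/5123) = 1 + 1/10246 = 10247/10246 ≈ 1.0001)
(7552 + j)*(303*v(-6) - 22330) = (7552 + 10247/10246)*(303*(4 - 1/2/(-6)**2) - 22330) = 77388039*(303*(4 - 1/2*1/36) - 22330)/10246 = 77388039*(303*(4 - 1/72) - 22330)/10246 = 77388039*(303*(287/72) - 22330)/10246 = 77388039*(28987/24 - 22330)/10246 = (77388039/10246)*(-506933/24) = -13076850258129/81968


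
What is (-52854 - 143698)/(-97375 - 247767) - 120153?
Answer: -20734825087/172571 ≈ -1.2015e+5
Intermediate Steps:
(-52854 - 143698)/(-97375 - 247767) - 120153 = -196552/(-345142) - 120153 = -196552*(-1/345142) - 120153 = 98276/172571 - 120153 = -20734825087/172571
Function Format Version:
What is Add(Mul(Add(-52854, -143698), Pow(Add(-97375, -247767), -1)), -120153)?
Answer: Rational(-20734825087, 172571) ≈ -1.2015e+5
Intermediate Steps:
Add(Mul(Add(-52854, -143698), Pow(Add(-97375, -247767), -1)), -120153) = Add(Mul(-196552, Pow(-345142, -1)), -120153) = Add(Mul(-196552, Rational(-1, 345142)), -120153) = Add(Rational(98276, 172571), -120153) = Rational(-20734825087, 172571)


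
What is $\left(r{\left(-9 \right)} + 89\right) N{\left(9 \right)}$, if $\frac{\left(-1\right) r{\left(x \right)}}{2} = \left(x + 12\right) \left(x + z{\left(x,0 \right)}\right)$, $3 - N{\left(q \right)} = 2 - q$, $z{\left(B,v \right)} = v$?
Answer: $1430$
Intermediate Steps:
$N{\left(q \right)} = 1 + q$ ($N{\left(q \right)} = 3 - \left(2 - q\right) = 3 + \left(-2 + q\right) = 1 + q$)
$r{\left(x \right)} = - 2 x \left(12 + x\right)$ ($r{\left(x \right)} = - 2 \left(x + 12\right) \left(x + 0\right) = - 2 \left(12 + x\right) x = - 2 x \left(12 + x\right)$)
$\left(r{\left(-9 \right)} + 89\right) N{\left(9 \right)} = \left(2 \left(-9\right) \left(-12 - -9\right) + 89\right) \left(1 + 9\right) = \left(2 \left(-9\right) \left(-12 + 9\right) + 89\right) 10 = \left(2 \left(-9\right) \left(-3\right) + 89\right) 10 = \left(54 + 89\right) 10 = 143 \cdot 10 = 1430$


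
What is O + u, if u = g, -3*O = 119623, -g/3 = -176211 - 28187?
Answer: 1719959/3 ≈ 5.7332e+5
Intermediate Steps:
g = 613194 (g = -3*(-176211 - 28187) = -3*(-204398) = 613194)
O = -119623/3 (O = -⅓*119623 = -119623/3 ≈ -39874.)
u = 613194
O + u = -119623/3 + 613194 = 1719959/3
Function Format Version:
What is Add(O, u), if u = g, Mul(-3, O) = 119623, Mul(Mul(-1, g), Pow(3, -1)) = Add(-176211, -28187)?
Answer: Rational(1719959, 3) ≈ 5.7332e+5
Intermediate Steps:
g = 613194 (g = Mul(-3, Add(-176211, -28187)) = Mul(-3, -204398) = 613194)
O = Rational(-119623, 3) (O = Mul(Rational(-1, 3), 119623) = Rational(-119623, 3) ≈ -39874.)
u = 613194
Add(O, u) = Add(Rational(-119623, 3), 613194) = Rational(1719959, 3)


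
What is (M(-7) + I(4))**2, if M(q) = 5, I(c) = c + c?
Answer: 169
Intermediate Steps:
I(c) = 2*c
(M(-7) + I(4))**2 = (5 + 2*4)**2 = (5 + 8)**2 = 13**2 = 169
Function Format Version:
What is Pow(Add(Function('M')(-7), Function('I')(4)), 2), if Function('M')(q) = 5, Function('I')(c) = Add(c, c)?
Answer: 169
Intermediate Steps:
Function('I')(c) = Mul(2, c)
Pow(Add(Function('M')(-7), Function('I')(4)), 2) = Pow(Add(5, Mul(2, 4)), 2) = Pow(Add(5, 8), 2) = Pow(13, 2) = 169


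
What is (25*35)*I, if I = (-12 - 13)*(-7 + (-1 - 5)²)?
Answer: -634375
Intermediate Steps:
I = -725 (I = -25*(-7 + (-6)²) = -25*(-7 + 36) = -25*29 = -725)
(25*35)*I = (25*35)*(-725) = 875*(-725) = -634375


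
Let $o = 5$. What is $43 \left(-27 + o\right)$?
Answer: $-946$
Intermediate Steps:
$43 \left(-27 + o\right) = 43 \left(-27 + 5\right) = 43 \left(-22\right) = -946$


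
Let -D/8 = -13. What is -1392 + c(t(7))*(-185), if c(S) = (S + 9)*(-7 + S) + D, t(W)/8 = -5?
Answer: -290177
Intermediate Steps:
D = 104 (D = -8*(-13) = 104)
t(W) = -40 (t(W) = 8*(-5) = -40)
c(S) = 104 + (-7 + S)*(9 + S) (c(S) = (S + 9)*(-7 + S) + 104 = (9 + S)*(-7 + S) + 104 = (-7 + S)*(9 + S) + 104 = 104 + (-7 + S)*(9 + S))
-1392 + c(t(7))*(-185) = -1392 + (41 + (-40)² + 2*(-40))*(-185) = -1392 + (41 + 1600 - 80)*(-185) = -1392 + 1561*(-185) = -1392 - 288785 = -290177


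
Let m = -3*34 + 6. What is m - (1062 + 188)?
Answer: -1346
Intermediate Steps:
m = -96 (m = -102 + 6 = -96)
m - (1062 + 188) = -96 - (1062 + 188) = -96 - 1*1250 = -96 - 1250 = -1346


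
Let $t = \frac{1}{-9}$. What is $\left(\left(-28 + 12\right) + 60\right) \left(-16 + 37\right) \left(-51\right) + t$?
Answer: $- \frac{424117}{9} \approx -47124.0$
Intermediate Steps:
$t = - \frac{1}{9} \approx -0.11111$
$\left(\left(-28 + 12\right) + 60\right) \left(-16 + 37\right) \left(-51\right) + t = \left(\left(-28 + 12\right) + 60\right) \left(-16 + 37\right) \left(-51\right) - \frac{1}{9} = \left(-16 + 60\right) 21 \left(-51\right) - \frac{1}{9} = 44 \cdot 21 \left(-51\right) - \frac{1}{9} = 924 \left(-51\right) - \frac{1}{9} = -47124 - \frac{1}{9} = - \frac{424117}{9}$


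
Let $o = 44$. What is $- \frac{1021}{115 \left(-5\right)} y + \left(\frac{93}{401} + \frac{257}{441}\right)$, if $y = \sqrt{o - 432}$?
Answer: $\frac{144070}{176841} + \frac{2042 i \sqrt{97}}{575} \approx 0.81469 + 34.976 i$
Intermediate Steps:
$y = 2 i \sqrt{97}$ ($y = \sqrt{44 - 432} = \sqrt{-388} = 2 i \sqrt{97} \approx 19.698 i$)
$- \frac{1021}{115 \left(-5\right)} y + \left(\frac{93}{401} + \frac{257}{441}\right) = - \frac{1021}{115 \left(-5\right)} 2 i \sqrt{97} + \left(\frac{93}{401} + \frac{257}{441}\right) = - \frac{1021}{-575} \cdot 2 i \sqrt{97} + \left(93 \cdot \frac{1}{401} + 257 \cdot \frac{1}{441}\right) = \left(-1021\right) \left(- \frac{1}{575}\right) 2 i \sqrt{97} + \left(\frac{93}{401} + \frac{257}{441}\right) = \frac{1021 \cdot 2 i \sqrt{97}}{575} + \frac{144070}{176841} = \frac{2042 i \sqrt{97}}{575} + \frac{144070}{176841} = \frac{144070}{176841} + \frac{2042 i \sqrt{97}}{575}$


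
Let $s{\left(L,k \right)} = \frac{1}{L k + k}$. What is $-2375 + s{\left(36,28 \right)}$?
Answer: $- \frac{2460499}{1036} \approx -2375.0$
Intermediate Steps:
$s{\left(L,k \right)} = \frac{1}{k + L k}$
$-2375 + s{\left(36,28 \right)} = -2375 + \frac{1}{28 \left(1 + 36\right)} = -2375 + \frac{1}{28 \cdot 37} = -2375 + \frac{1}{28} \cdot \frac{1}{37} = -2375 + \frac{1}{1036} = - \frac{2460499}{1036}$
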